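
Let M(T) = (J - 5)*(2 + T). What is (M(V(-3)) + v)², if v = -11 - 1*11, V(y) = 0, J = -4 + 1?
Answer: 1444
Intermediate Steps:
J = -3
v = -22 (v = -11 - 11 = -22)
M(T) = -16 - 8*T (M(T) = (-3 - 5)*(2 + T) = -8*(2 + T) = -16 - 8*T)
(M(V(-3)) + v)² = ((-16 - 8*0) - 22)² = ((-16 + 0) - 22)² = (-16 - 22)² = (-38)² = 1444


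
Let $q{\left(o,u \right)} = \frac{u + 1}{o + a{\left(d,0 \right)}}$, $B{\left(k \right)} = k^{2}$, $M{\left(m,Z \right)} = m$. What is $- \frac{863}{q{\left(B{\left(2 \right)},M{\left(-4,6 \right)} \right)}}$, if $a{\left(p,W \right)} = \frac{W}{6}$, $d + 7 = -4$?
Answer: $\frac{3452}{3} \approx 1150.7$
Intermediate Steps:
$d = -11$ ($d = -7 - 4 = -11$)
$a{\left(p,W \right)} = \frac{W}{6}$ ($a{\left(p,W \right)} = W \frac{1}{6} = \frac{W}{6}$)
$q{\left(o,u \right)} = \frac{1 + u}{o}$ ($q{\left(o,u \right)} = \frac{u + 1}{o + \frac{1}{6} \cdot 0} = \frac{1 + u}{o + 0} = \frac{1 + u}{o}$)
$- \frac{863}{q{\left(B{\left(2 \right)},M{\left(-4,6 \right)} \right)}} = - \frac{863}{\frac{1}{2^{2}} \left(1 - 4\right)} = - \frac{863}{\frac{1}{4} \left(-3\right)} = - \frac{863}{- \frac{3}{4}} = \left(-863\right) \left(- \frac{4}{3}\right) = \frac{3452}{3}$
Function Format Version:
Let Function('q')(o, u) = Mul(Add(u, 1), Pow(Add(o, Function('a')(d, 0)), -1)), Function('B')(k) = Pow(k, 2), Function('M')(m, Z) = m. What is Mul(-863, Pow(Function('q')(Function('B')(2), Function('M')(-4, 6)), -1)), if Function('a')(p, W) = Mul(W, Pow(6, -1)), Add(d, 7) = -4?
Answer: Rational(3452, 3) ≈ 1150.7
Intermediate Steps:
d = -11 (d = Add(-7, -4) = -11)
Function('a')(p, W) = Mul(Rational(1, 6), W) (Function('a')(p, W) = Mul(W, Rational(1, 6)) = Mul(Rational(1, 6), W))
Function('q')(o, u) = Mul(Pow(o, -1), Add(1, u)) (Function('q')(o, u) = Mul(Add(u, 1), Pow(Add(o, Mul(Rational(1, 6), 0)), -1)) = Mul(Add(1, u), Pow(Add(o, 0), -1)) = Mul(Add(1, u), Pow(o, -1)) = Mul(Pow(o, -1), Add(1, u)))
Mul(-863, Pow(Function('q')(Function('B')(2), Function('M')(-4, 6)), -1)) = Mul(-863, Pow(Mul(Pow(Pow(2, 2), -1), Add(1, -4)), -1)) = Mul(-863, Pow(Mul(Pow(4, -1), -3), -1)) = Mul(-863, Pow(Mul(Rational(1, 4), -3), -1)) = Mul(-863, Pow(Rational(-3, 4), -1)) = Mul(-863, Rational(-4, 3)) = Rational(3452, 3)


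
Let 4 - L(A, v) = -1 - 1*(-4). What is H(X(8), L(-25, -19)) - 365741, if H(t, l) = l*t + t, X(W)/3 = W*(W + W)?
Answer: -364973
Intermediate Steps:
L(A, v) = 1 (L(A, v) = 4 - (-1 - 1*(-4)) = 4 - (-1 + 4) = 4 - 1*3 = 4 - 3 = 1)
X(W) = 6*W² (X(W) = 3*(W*(W + W)) = 3*(W*(2*W)) = 3*(2*W²) = 6*W²)
H(t, l) = t + l*t
H(X(8), L(-25, -19)) - 365741 = (6*8²)*(1 + 1) - 365741 = (6*64)*2 - 365741 = 384*2 - 365741 = 768 - 365741 = -364973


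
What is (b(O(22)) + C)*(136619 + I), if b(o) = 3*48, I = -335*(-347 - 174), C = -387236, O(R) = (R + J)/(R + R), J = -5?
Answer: -120445224168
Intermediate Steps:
O(R) = (-5 + R)/(2*R) (O(R) = (R - 5)/(R + R) = (-5 + R)/((2*R)) = (-5 + R)*(1/(2*R)) = (-5 + R)/(2*R))
I = 174535 (I = -335*(-521) = 174535)
b(o) = 144
(b(O(22)) + C)*(136619 + I) = (144 - 387236)*(136619 + 174535) = -387092*311154 = -120445224168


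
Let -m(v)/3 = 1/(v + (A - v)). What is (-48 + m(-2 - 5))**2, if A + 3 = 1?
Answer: 8649/4 ≈ 2162.3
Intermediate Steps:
A = -2 (A = -3 + 1 = -2)
m(v) = 3/2 (m(v) = -3/(v + (-2 - v)) = -3/(-2) = -3*(-1/2) = 3/2)
(-48 + m(-2 - 5))**2 = (-48 + 3/2)**2 = (-93/2)**2 = 8649/4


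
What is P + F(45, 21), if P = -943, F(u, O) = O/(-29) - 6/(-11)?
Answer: -300874/319 ≈ -943.18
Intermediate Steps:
F(u, O) = 6/11 - O/29 (F(u, O) = O*(-1/29) - 6*(-1/11) = -O/29 + 6/11 = 6/11 - O/29)
P + F(45, 21) = -943 + (6/11 - 1/29*21) = -943 + (6/11 - 21/29) = -943 - 57/319 = -300874/319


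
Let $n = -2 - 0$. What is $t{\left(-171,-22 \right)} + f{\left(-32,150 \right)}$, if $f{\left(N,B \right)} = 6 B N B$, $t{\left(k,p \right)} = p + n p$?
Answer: $-4319978$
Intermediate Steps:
$n = -2$ ($n = -2 + 0 = -2$)
$t{\left(k,p \right)} = - p$ ($t{\left(k,p \right)} = p - 2 p = - p$)
$f{\left(N,B \right)} = 6 N B^{2}$ ($f{\left(N,B \right)} = 6 B B N = 6 N B^{2}$)
$t{\left(-171,-22 \right)} + f{\left(-32,150 \right)} = \left(-1\right) \left(-22\right) + 6 \left(-32\right) 150^{2} = 22 + 6 \left(-32\right) 22500 = 22 - 4320000 = -4319978$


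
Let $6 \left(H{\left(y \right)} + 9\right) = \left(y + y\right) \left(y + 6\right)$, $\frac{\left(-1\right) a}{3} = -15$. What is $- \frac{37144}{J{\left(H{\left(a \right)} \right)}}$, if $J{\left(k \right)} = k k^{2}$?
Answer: $- \frac{4643}{54010152} \approx -8.5965 \cdot 10^{-5}$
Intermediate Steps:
$a = 45$ ($a = \left(-3\right) \left(-15\right) = 45$)
$H{\left(y \right)} = -9 + \frac{y \left(6 + y\right)}{3}$ ($H{\left(y \right)} = -9 + \frac{\left(y + y\right) \left(y + 6\right)}{6} = -9 + \frac{2 y \left(6 + y\right)}{6} = -9 + \frac{y \left(6 + y\right)}{3}$)
$J{\left(k \right)} = k^{3}$
$- \frac{37144}{J{\left(H{\left(a \right)} \right)}} = - \frac{37144}{\left(-9 + 2 \cdot 45 + \frac{45^{2}}{3}\right)^{3}} = - \frac{37144}{\left(-9 + 90 + \frac{1}{3} \cdot 2025\right)^{3}} = - \frac{37144}{\left(-9 + 90 + 675\right)^{3}} = - \frac{37144}{756^{3}} = - \frac{37144}{432081216} = \left(-37144\right) \frac{1}{432081216} = - \frac{4643}{54010152}$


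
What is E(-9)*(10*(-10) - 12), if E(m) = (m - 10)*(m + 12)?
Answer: 6384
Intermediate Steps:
E(m) = (-10 + m)*(12 + m)
E(-9)*(10*(-10) - 12) = (-120 + (-9)² + 2*(-9))*(10*(-10) - 12) = (-120 + 81 - 18)*(-100 - 12) = -57*(-112) = 6384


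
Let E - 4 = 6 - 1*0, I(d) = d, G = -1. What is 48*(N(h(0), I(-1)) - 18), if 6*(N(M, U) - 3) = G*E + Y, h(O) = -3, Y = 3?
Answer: -776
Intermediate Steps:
E = 10 (E = 4 + (6 - 1*0) = 4 + (6 + 0) = 4 + 6 = 10)
N(M, U) = 11/6 (N(M, U) = 3 + (-1*10 + 3)/6 = 3 + (-10 + 3)/6 = 3 + (1/6)*(-7) = 3 - 7/6 = 11/6)
48*(N(h(0), I(-1)) - 18) = 48*(11/6 - 18) = 48*(-97/6) = -776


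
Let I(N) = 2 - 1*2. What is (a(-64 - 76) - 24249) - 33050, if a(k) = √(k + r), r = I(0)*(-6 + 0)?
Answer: -57299 + 2*I*√35 ≈ -57299.0 + 11.832*I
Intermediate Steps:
I(N) = 0 (I(N) = 2 - 2 = 0)
r = 0 (r = 0*(-6 + 0) = 0*(-6) = 0)
a(k) = √k (a(k) = √(k + 0) = √k)
(a(-64 - 76) - 24249) - 33050 = (√(-64 - 76) - 24249) - 33050 = (√(-140) - 24249) - 33050 = (2*I*√35 - 24249) - 33050 = (-24249 + 2*I*√35) - 33050 = -57299 + 2*I*√35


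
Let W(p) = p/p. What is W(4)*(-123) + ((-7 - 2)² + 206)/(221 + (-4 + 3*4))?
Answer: -27880/229 ≈ -121.75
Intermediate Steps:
W(p) = 1
W(4)*(-123) + ((-7 - 2)² + 206)/(221 + (-4 + 3*4)) = 1*(-123) + ((-7 - 2)² + 206)/(221 + (-4 + 3*4)) = -123 + ((-9)² + 206)/(221 + (-4 + 12)) = -123 + (81 + 206)/(221 + 8) = -123 + 287/229 = -27880/229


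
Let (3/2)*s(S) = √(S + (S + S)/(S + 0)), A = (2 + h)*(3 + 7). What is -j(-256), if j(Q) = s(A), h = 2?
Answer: -2*√42/3 ≈ -4.3205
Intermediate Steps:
A = 40 (A = (2 + 2)*(3 + 7) = 4*10 = 40)
s(S) = 2*√(2 + S)/3 (s(S) = 2*√(S + (S + S)/(S + 0))/3 = 2*√(S + (2*S)/S)/3 = 2*√(S + 2)/3 = 2*√(2 + S)/3)
j(Q) = 2*√42/3 (j(Q) = 2*√(2 + 40)/3 = 2*√42/3)
-j(-256) = -2*√42/3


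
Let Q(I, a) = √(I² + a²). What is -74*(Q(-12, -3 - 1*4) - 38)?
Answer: 2812 - 74*√193 ≈ 1784.0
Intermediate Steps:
-74*(Q(-12, -3 - 1*4) - 38) = -74*(√((-12)² + (-3 - 1*4)²) - 38) = -74*(√(144 + (-3 - 4)²) - 38) = -74*(√(144 + (-7)²) - 38) = -74*(√(144 + 49) - 38) = -74*(√193 - 38) = -74*(-38 + √193) = 2812 - 74*√193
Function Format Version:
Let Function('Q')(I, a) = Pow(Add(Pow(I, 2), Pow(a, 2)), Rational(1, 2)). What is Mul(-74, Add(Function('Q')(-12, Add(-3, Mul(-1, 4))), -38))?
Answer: Add(2812, Mul(-74, Pow(193, Rational(1, 2)))) ≈ 1784.0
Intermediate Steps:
Mul(-74, Add(Function('Q')(-12, Add(-3, Mul(-1, 4))), -38)) = Mul(-74, Add(Pow(Add(Pow(-12, 2), Pow(Add(-3, Mul(-1, 4)), 2)), Rational(1, 2)), -38)) = Mul(-74, Add(Pow(Add(144, Pow(Add(-3, -4), 2)), Rational(1, 2)), -38)) = Mul(-74, Add(Pow(Add(144, Pow(-7, 2)), Rational(1, 2)), -38)) = Mul(-74, Add(Pow(Add(144, 49), Rational(1, 2)), -38)) = Mul(-74, Add(Pow(193, Rational(1, 2)), -38)) = Mul(-74, Add(-38, Pow(193, Rational(1, 2)))) = Add(2812, Mul(-74, Pow(193, Rational(1, 2))))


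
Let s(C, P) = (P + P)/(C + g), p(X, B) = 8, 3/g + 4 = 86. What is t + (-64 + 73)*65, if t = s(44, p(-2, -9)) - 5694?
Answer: -18447287/3611 ≈ -5108.6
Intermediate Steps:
g = 3/82 (g = 3/(-4 + 86) = 3/82 ≈ 0.036585)
s(C, P) = 2*P/(3/82 + C) (s(C, P) = (P + P)/(C + 3/82) = (2*P)/(3/82 + C) = 2*P/(3/82 + C))
t = -20559722/3611 (t = 164*8/(3 + 82*44) - 5694 = 164*8/(3 + 3608) - 5694 = 164*8/3611 - 5694 = 164*8*(1/3611) - 5694 = 1312/3611 - 5694 = -20559722/3611 ≈ -5693.6)
t + (-64 + 73)*65 = -20559722/3611 + (-64 + 73)*65 = -20559722/3611 + 9*65 = -20559722/3611 + 585 = -18447287/3611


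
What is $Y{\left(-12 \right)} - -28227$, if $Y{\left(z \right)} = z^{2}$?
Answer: $28371$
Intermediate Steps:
$Y{\left(-12 \right)} - -28227 = \left(-12\right)^{2} - -28227 = 144 + 28227 = 28371$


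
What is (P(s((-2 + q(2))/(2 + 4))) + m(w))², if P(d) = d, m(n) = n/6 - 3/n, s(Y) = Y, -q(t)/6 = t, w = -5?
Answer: 5929/900 ≈ 6.5878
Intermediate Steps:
q(t) = -6*t
m(n) = -3/n + n/6 (m(n) = n*(⅙) - 3/n = n/6 - 3/n = -3/n + n/6)
(P(s((-2 + q(2))/(2 + 4))) + m(w))² = ((-2 - 6*2)/(2 + 4) + (-3/(-5) + (⅙)*(-5)))² = ((-2 - 12)/6 + (-3*(-⅕) - ⅚))² = (-14*⅙ + (⅗ - ⅚))² = (-7/3 - 7/30)² = (-77/30)² = 5929/900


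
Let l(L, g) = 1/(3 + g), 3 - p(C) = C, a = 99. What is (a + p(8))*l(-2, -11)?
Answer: -47/4 ≈ -11.750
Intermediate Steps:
p(C) = 3 - C
(a + p(8))*l(-2, -11) = (99 + (3 - 1*8))/(3 - 11) = (99 + (3 - 8))/(-8) = (99 - 5)*(-1/8) = 94*(-1/8) = -47/4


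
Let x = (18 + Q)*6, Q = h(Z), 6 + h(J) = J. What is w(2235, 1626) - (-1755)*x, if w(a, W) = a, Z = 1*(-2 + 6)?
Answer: 170715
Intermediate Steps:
Z = 4 (Z = 1*4 = 4)
h(J) = -6 + J
Q = -2 (Q = -6 + 4 = -2)
x = 96 (x = (18 - 2)*6 = 16*6 = 96)
w(2235, 1626) - (-1755)*x = 2235 - (-1755)*96 = 2235 - 1*(-168480) = 2235 + 168480 = 170715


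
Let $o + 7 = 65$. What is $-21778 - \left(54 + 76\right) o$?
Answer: $-29318$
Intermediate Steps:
$o = 58$ ($o = -7 + 65 = 58$)
$-21778 - \left(54 + 76\right) o = -21778 - \left(54 + 76\right) 58 = -21778 - 130 \cdot 58 = -21778 - 7540 = -29318$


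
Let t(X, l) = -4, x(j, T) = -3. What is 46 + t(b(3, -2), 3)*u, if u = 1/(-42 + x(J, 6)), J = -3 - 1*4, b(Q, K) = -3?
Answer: 2074/45 ≈ 46.089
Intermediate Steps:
J = -7 (J = -3 - 4 = -7)
u = -1/45 (u = 1/(-42 - 3) = 1/(-45) = -1/45 ≈ -0.022222)
46 + t(b(3, -2), 3)*u = 46 - 4*(-1/45) = 46 + 4/45 = 2074/45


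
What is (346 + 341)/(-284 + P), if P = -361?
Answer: -229/215 ≈ -1.0651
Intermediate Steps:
(346 + 341)/(-284 + P) = (346 + 341)/(-284 - 361) = 687/(-645) = 687*(-1/645) = -229/215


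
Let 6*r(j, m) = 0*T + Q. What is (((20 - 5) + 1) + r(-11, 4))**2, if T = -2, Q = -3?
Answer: 961/4 ≈ 240.25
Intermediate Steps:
r(j, m) = -1/2 (r(j, m) = (0*(-2) - 3)/6 = (0 - 3)/6 = (1/6)*(-3) = -1/2)
(((20 - 5) + 1) + r(-11, 4))**2 = (((20 - 5) + 1) - 1/2)**2 = ((15 + 1) - 1/2)**2 = (16 - 1/2)**2 = (31/2)**2 = 961/4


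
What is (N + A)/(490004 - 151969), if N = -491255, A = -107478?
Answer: -598733/338035 ≈ -1.7712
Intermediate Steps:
(N + A)/(490004 - 151969) = (-491255 - 107478)/(490004 - 151969) = -598733/338035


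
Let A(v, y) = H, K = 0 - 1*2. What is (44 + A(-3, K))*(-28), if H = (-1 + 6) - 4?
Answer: -1260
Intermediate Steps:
H = 1 (H = 5 - 4 = 1)
K = -2 (K = 0 - 2 = -2)
A(v, y) = 1
(44 + A(-3, K))*(-28) = (44 + 1)*(-28) = 45*(-28) = -1260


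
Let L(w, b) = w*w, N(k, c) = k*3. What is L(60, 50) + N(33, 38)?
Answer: 3699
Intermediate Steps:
N(k, c) = 3*k
L(w, b) = w**2
L(60, 50) + N(33, 38) = 60**2 + 3*33 = 3600 + 99 = 3699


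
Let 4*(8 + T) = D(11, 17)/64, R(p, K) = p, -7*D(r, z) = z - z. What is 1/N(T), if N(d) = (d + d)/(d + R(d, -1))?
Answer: 1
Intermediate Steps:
D(r, z) = 0 (D(r, z) = -(z - z)/7 = -⅐*0 = 0)
T = -8 (T = -8 + (0/64)/4 = -8 + (0*(1/64))/4 = -8 + (¼)*0 = -8 + 0 = -8)
N(d) = 1 (N(d) = (d + d)/(d + d) = (2*d)/((2*d)) = (2*d)*(1/(2*d)) = 1)
1/N(T) = 1/1 = 1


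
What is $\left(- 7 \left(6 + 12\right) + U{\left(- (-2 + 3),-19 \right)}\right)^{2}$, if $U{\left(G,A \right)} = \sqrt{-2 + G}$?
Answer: $\left(126 - i \sqrt{3}\right)^{2} \approx 15873.0 - 436.48 i$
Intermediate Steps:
$\left(- 7 \left(6 + 12\right) + U{\left(- (-2 + 3),-19 \right)}\right)^{2} = \left(- 7 \left(6 + 12\right) + \sqrt{-2 - \left(-2 + 3\right)}\right)^{2} = \left(\left(-7\right) 18 + \sqrt{-2 - 1}\right)^{2} = \left(-126 + \sqrt{-2 - 1}\right)^{2} = \left(-126 + \sqrt{-3}\right)^{2} = \left(-126 + i \sqrt{3}\right)^{2}$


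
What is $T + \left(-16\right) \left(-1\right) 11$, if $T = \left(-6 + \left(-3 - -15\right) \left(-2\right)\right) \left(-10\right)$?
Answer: $476$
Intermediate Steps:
$T = 300$ ($T = \left(-6 + \left(-3 + 15\right) \left(-2\right)\right) \left(-10\right) = \left(-6 + 12 \left(-2\right)\right) \left(-10\right) = \left(-6 - 24\right) \left(-10\right) = \left(-30\right) \left(-10\right) = 300$)
$T + \left(-16\right) \left(-1\right) 11 = 300 + \left(-16\right) \left(-1\right) 11 = 300 + 16 \cdot 11 = 300 + 176 = 476$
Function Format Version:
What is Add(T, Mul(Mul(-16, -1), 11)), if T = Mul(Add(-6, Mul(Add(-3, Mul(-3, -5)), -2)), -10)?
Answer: 476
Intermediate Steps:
T = 300 (T = Mul(Add(-6, Mul(Add(-3, 15), -2)), -10) = Mul(Add(-6, Mul(12, -2)), -10) = Mul(Add(-6, -24), -10) = Mul(-30, -10) = 300)
Add(T, Mul(Mul(-16, -1), 11)) = Add(300, Mul(Mul(-16, -1), 11)) = Add(300, Mul(16, 11)) = Add(300, 176) = 476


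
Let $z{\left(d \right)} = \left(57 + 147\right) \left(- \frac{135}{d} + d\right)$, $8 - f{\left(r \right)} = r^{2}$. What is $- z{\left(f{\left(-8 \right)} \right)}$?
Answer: $\frac{153051}{14} \approx 10932.0$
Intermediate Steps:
$f{\left(r \right)} = 8 - r^{2}$
$z{\left(d \right)} = - \frac{27540}{d} + 204 d$ ($z{\left(d \right)} = 204 \left(d - \frac{135}{d}\right) = - \frac{27540}{d} + 204 d$)
$- z{\left(f{\left(-8 \right)} \right)} = - (- \frac{27540}{8 - \left(-8\right)^{2}} + 204 \left(8 - \left(-8\right)^{2}\right)) = - (- \frac{27540}{8 - 64} + 204 \left(8 - 64\right)) = - (- \frac{27540}{-56} + 204 \left(-56\right)) = - (\left(-27540\right) \left(- \frac{1}{56}\right) - 11424) = - (\frac{6885}{14} - 11424) = \left(-1\right) \left(- \frac{153051}{14}\right) = \frac{153051}{14}$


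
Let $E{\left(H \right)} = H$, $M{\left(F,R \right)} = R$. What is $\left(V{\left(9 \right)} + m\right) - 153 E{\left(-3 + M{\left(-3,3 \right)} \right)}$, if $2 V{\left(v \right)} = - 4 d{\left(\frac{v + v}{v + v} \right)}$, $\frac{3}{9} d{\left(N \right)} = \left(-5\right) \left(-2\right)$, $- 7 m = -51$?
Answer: $- \frac{369}{7} \approx -52.714$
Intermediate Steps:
$m = \frac{51}{7}$ ($m = \left(- \frac{1}{7}\right) \left(-51\right) = \frac{51}{7} \approx 7.2857$)
$d{\left(N \right)} = 30$ ($d{\left(N \right)} = 3 \left(\left(-5\right) \left(-2\right)\right) = 3 \cdot 10 = 30$)
$V{\left(v \right)} = -60$ ($V{\left(v \right)} = \frac{\left(-4\right) 30}{2} = \frac{1}{2} \left(-120\right) = -60$)
$\left(V{\left(9 \right)} + m\right) - 153 E{\left(-3 + M{\left(-3,3 \right)} \right)} = \left(-60 + \frac{51}{7}\right) - 153 \left(-3 + 3\right) = - \frac{369}{7} - 0 = - \frac{369}{7} + 0 = - \frac{369}{7}$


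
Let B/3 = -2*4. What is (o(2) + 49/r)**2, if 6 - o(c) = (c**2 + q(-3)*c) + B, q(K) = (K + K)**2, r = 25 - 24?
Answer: 9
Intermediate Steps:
r = 1
B = -24 (B = 3*(-2*4) = 3*(-8) = -24)
q(K) = 4*K**2 (q(K) = (2*K)**2 = 4*K**2)
o(c) = 30 - c**2 - 36*c (o(c) = 6 - ((c**2 + (4*(-3)**2)*c) - 24) = 6 - ((c**2 + (4*9)*c) - 24) = 6 - ((c**2 + 36*c) - 24) = 6 - (-24 + c**2 + 36*c) = 6 + (24 - c**2 - 36*c) = 30 - c**2 - 36*c)
(o(2) + 49/r)**2 = ((30 - 1*2**2 - 36*2) + 49/1)**2 = ((30 - 1*4 - 72) + 49*1)**2 = ((30 - 4 - 72) + 49)**2 = (-46 + 49)**2 = 3**2 = 9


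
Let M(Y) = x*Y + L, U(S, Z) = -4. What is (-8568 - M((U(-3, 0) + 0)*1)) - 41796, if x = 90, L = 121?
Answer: -50125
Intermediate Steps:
M(Y) = 121 + 90*Y (M(Y) = 90*Y + 121 = 121 + 90*Y)
(-8568 - M((U(-3, 0) + 0)*1)) - 41796 = (-8568 - (121 + 90*((-4 + 0)*1))) - 41796 = (-8568 - (121 + 90*(-4*1))) - 41796 = (-8568 - (121 + 90*(-4))) - 41796 = (-8568 - (121 - 360)) - 41796 = (-8568 - 1*(-239)) - 41796 = (-8568 + 239) - 41796 = -8329 - 41796 = -50125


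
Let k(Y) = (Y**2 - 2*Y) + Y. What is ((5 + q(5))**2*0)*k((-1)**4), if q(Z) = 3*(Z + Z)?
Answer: 0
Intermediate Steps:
q(Z) = 6*Z (q(Z) = 3*(2*Z) = 6*Z)
k(Y) = Y**2 - Y
((5 + q(5))**2*0)*k((-1)**4) = ((5 + 6*5)**2*0)*((-1)**4*(-1 + (-1)**4)) = ((5 + 30)**2*0)*(1*(-1 + 1)) = (35**2*0)*(1*0) = (1225*0)*0 = 0*0 = 0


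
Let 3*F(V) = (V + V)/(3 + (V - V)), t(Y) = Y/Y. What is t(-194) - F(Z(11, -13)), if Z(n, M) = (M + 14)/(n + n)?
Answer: 98/99 ≈ 0.98990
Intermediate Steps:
Z(n, M) = (14 + M)/(2*n) (Z(n, M) = (14 + M)/((2*n)) = (14 + M)*(1/(2*n)) = (14 + M)/(2*n))
t(Y) = 1
F(V) = 2*V/9 (F(V) = ((V + V)/(3 + (V - V)))/3 = ((2*V)/(3 + 0))/3 = ((2*V)/3)/3 = ((2*V)*(⅓))/3 = (2*V/3)/3 = 2*V/9)
t(-194) - F(Z(11, -13)) = 1 - 2*(½)*(14 - 13)/11/9 = 1 - 2*(½)*(1/11)*1/9 = 1 - 2/(9*22) = 1 - 1*1/99 = 1 - 1/99 = 98/99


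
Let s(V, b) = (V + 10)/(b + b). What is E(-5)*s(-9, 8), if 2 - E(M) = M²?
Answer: -23/16 ≈ -1.4375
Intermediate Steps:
s(V, b) = (10 + V)/(2*b) (s(V, b) = (10 + V)/((2*b)) = (10 + V)*(1/(2*b)) = (10 + V)/(2*b))
E(M) = 2 - M²
E(-5)*s(-9, 8) = (2 - 1*(-5)²)*((½)*(10 - 9)/8) = (2 - 1*25)*((½)*(⅛)*1) = (2 - 25)*(1/16) = -23*1/16 = -23/16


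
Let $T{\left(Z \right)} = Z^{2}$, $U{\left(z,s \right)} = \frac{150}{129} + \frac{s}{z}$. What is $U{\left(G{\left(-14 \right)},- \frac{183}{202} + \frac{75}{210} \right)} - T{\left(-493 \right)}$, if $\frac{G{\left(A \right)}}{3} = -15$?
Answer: $- \frac{332500361771}{1368045} \approx -2.4305 \cdot 10^{5}$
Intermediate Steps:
$G{\left(A \right)} = -45$ ($G{\left(A \right)} = 3 \left(-15\right) = -45$)
$U{\left(z,s \right)} = \frac{50}{43} + \frac{s}{z}$ ($U{\left(z,s \right)} = 150 \cdot \frac{1}{129} + \frac{s}{z} = \frac{50}{43} + \frac{s}{z}$)
$U{\left(G{\left(-14 \right)},- \frac{183}{202} + \frac{75}{210} \right)} - T{\left(-493 \right)} = \left(\frac{50}{43} + \frac{- \frac{183}{202} + \frac{75}{210}}{-45}\right) - \left(-493\right)^{2} = \left(\frac{50}{43} + \left(\left(-183\right) \frac{1}{202} + 75 \cdot \frac{1}{210}\right) \left(- \frac{1}{45}\right)\right) - 243049 = \left(\frac{50}{43} + \left(- \frac{183}{202} + \frac{5}{14}\right) \left(- \frac{1}{45}\right)\right) - 243049 = \left(\frac{50}{43} - - \frac{388}{31815}\right) - 243049 = \left(\frac{50}{43} + \frac{388}{31815}\right) - 243049 = \frac{1607434}{1368045} - 243049 = - \frac{332500361771}{1368045}$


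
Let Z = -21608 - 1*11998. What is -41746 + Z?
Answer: -75352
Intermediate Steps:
Z = -33606 (Z = -21608 - 11998 = -33606)
-41746 + Z = -41746 - 33606 = -75352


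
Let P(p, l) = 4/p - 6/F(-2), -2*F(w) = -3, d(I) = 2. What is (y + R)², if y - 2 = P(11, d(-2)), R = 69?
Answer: 549081/121 ≈ 4537.9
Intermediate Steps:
F(w) = 3/2 (F(w) = -½*(-3) = 3/2)
P(p, l) = -4 + 4/p (P(p, l) = 4/p - 6/3/2 = 4/p - 6*⅔ = 4/p - 4 = -4 + 4/p)
y = -18/11 (y = 2 + (-4 + 4/11) = 2 - 40/11 = -18/11 ≈ -1.6364)
(y + R)² = (-18/11 + 69)² = (741/11)² = 549081/121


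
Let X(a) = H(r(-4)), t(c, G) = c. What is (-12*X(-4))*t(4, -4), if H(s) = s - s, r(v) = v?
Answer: 0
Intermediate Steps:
H(s) = 0
X(a) = 0
(-12*X(-4))*t(4, -4) = -12*0*4 = 0*4 = 0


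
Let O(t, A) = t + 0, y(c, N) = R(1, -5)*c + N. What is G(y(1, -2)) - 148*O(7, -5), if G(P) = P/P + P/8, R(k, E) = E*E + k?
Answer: -1032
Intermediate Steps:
R(k, E) = k + E² (R(k, E) = E² + k = k + E²)
y(c, N) = N + 26*c (y(c, N) = (1 + (-5)²)*c + N = (1 + 25)*c + N = 26*c + N = N + 26*c)
G(P) = 1 + P/8 (G(P) = 1 + P*(⅛) = 1 + P/8)
O(t, A) = t
G(y(1, -2)) - 148*O(7, -5) = (1 + (-2 + 26*1)/8) - 148*7 = (1 + (-2 + 26)/8) - 1036 = (1 + (⅛)*24) - 1036 = (1 + 3) - 1036 = 4 - 1036 = -1032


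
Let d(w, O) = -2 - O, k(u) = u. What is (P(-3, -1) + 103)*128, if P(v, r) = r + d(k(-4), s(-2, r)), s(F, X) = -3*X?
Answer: 12416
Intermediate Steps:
P(v, r) = -2 + 4*r (P(v, r) = r + (-2 - (-3)*r) = r + (-2 + 3*r) = -2 + 4*r)
(P(-3, -1) + 103)*128 = ((-2 + 4*(-1)) + 103)*128 = ((-2 - 4) + 103)*128 = (-6 + 103)*128 = 97*128 = 12416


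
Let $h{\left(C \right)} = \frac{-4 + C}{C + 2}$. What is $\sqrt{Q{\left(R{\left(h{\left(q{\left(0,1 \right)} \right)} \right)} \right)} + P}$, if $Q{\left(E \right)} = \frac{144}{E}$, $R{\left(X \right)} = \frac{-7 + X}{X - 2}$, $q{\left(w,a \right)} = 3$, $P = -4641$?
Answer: $i \sqrt{4597} \approx 67.801 i$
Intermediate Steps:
$h{\left(C \right)} = \frac{-4 + C}{2 + C}$
$R{\left(X \right)} = \frac{-7 + X}{-2 + X}$
$\sqrt{Q{\left(R{\left(h{\left(q{\left(0,1 \right)} \right)} \right)} \right)} + P} = \sqrt{\frac{144}{\frac{1}{-2 + \frac{-4 + 3}{2 + 3}} \left(-7 + \frac{-4 + 3}{2 + 3}\right)} - 4641} = \sqrt{\frac{144}{\frac{1}{-2 + \frac{1}{5} \left(-1\right)} \left(-7 + \frac{1}{5} \left(-1\right)\right)} - 4641} = \sqrt{\frac{144}{\frac{1}{-2 - \frac{1}{5}} \left(-7 - \frac{1}{5}\right)} - 4641} = \sqrt{\frac{144}{\frac{1}{- \frac{11}{5}} \left(- \frac{36}{5}\right)} - 4641} = \sqrt{\frac{144}{\left(- \frac{5}{11}\right) \left(- \frac{36}{5}\right)} - 4641} = \sqrt{\frac{144}{\frac{36}{11}} - 4641} = \sqrt{144 \cdot \frac{11}{36} - 4641} = \sqrt{44 - 4641} = \sqrt{-4597} = i \sqrt{4597}$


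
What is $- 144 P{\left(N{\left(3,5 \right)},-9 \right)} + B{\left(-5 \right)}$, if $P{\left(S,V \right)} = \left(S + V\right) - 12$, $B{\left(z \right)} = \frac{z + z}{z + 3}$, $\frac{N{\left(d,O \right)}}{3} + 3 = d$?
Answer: $3029$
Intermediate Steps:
$N{\left(d,O \right)} = -9 + 3 d$
$B{\left(z \right)} = \frac{2 z}{3 + z}$
$P{\left(S,V \right)} = -12 + S + V$
$- 144 P{\left(N{\left(3,5 \right)},-9 \right)} + B{\left(-5 \right)} = - 144 \left(-12 + \left(-9 + 3 \cdot 3\right) - 9\right) + 2 \left(-5\right) \frac{1}{3 - 5} = - 144 \left(-12 + \left(-9 + 9\right) - 9\right) + 2 \left(-5\right) \frac{1}{-2} = - 144 \left(-12 + 0 - 9\right) + 2 \left(-5\right) \left(- \frac{1}{2}\right) = \left(-144\right) \left(-21\right) + 5 = 3024 + 5 = 3029$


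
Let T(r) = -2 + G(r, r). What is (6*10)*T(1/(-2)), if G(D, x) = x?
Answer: -150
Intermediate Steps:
T(r) = -2 + r
(6*10)*T(1/(-2)) = (6*10)*(-2 + 1/(-2)) = 60*(-2 - ½) = 60*(-5/2) = -150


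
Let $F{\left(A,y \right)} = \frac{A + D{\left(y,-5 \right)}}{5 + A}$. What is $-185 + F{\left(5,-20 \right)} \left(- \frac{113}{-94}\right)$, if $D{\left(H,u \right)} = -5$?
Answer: $-185$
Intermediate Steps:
$F{\left(A,y \right)} = \frac{-5 + A}{5 + A}$ ($F{\left(A,y \right)} = \frac{A - 5}{5 + A} = \frac{-5 + A}{5 + A}$)
$-185 + F{\left(5,-20 \right)} \left(- \frac{113}{-94}\right) = -185 + \frac{-5 + 5}{5 + 5} \left(- \frac{113}{-94}\right) = -185 + \frac{1}{10} \cdot 0 \left(\left(-113\right) \left(- \frac{1}{94}\right)\right) = -185 + \frac{1}{10} \cdot 0 \cdot \frac{113}{94} = -185 + 0 \cdot \frac{113}{94} = -185 + 0 = -185$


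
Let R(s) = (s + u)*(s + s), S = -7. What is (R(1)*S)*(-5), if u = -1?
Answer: 0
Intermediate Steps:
R(s) = 2*s*(-1 + s) (R(s) = (s - 1)*(s + s) = (-1 + s)*(2*s) = 2*s*(-1 + s))
(R(1)*S)*(-5) = ((2*1*(-1 + 1))*(-7))*(-5) = ((2*1*0)*(-7))*(-5) = (0*(-7))*(-5) = 0*(-5) = 0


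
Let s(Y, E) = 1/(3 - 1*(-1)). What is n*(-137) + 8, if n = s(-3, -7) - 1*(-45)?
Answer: -24765/4 ≈ -6191.3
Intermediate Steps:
s(Y, E) = ¼ (s(Y, E) = 1/(3 + 1) = 1/4 = ¼)
n = 181/4 (n = ¼ - 1*(-45) = ¼ + 45 = 181/4 ≈ 45.250)
n*(-137) + 8 = (181/4)*(-137) + 8 = -24797/4 + 8 = -24765/4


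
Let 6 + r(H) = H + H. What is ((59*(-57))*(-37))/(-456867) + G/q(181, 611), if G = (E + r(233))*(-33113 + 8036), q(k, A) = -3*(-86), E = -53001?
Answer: 66883835694269/13096854 ≈ 5.1069e+6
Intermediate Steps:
r(H) = -6 + 2*H (r(H) = -6 + (H + H) = -6 + 2*H)
q(k, A) = 258
G = 1317570657 (G = (-53001 + (-6 + 2*233))*(-33113 + 8036) = (-53001 + (-6 + 466))*(-25077) = (-53001 + 460)*(-25077) = -52541*(-25077) = 1317570657)
((59*(-57))*(-37))/(-456867) + G/q(181, 611) = ((59*(-57))*(-37))/(-456867) + 1317570657/258 = -3363*(-37)*(-1/456867) + 1317570657*(1/258) = 124431*(-1/456867) + 439190219/86 = -41477/152289 + 439190219/86 = 66883835694269/13096854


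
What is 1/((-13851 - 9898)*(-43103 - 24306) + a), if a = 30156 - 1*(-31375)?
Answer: 1/1600957872 ≈ 6.2463e-10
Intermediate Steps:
a = 61531 (a = 30156 + 31375 = 61531)
1/((-13851 - 9898)*(-43103 - 24306) + a) = 1/((-13851 - 9898)*(-43103 - 24306) + 61531) = 1/(-23749*(-67409) + 61531) = 1/(1600896341 + 61531) = 1/1600957872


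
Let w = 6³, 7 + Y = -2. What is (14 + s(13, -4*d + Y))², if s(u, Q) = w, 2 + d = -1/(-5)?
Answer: 52900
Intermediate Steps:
d = -9/5 (d = -2 - 1/(-5) = -2 - 1*(-⅕) = -2 + ⅕ = -9/5 ≈ -1.8000)
Y = -9 (Y = -7 - 2 = -9)
w = 216
s(u, Q) = 216
(14 + s(13, -4*d + Y))² = (14 + 216)² = 230² = 52900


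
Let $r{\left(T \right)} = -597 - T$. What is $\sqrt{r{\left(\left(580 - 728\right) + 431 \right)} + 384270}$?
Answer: $\sqrt{383390} \approx 619.18$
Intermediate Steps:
$\sqrt{r{\left(\left(580 - 728\right) + 431 \right)} + 384270} = \sqrt{\left(-597 - \left(\left(580 - 728\right) + 431\right)\right) + 384270} = \sqrt{\left(-597 - \left(-148 + 431\right)\right) + 384270} = \sqrt{\left(-597 - 283\right) + 384270} = \sqrt{-880 + 384270} = \sqrt{383390}$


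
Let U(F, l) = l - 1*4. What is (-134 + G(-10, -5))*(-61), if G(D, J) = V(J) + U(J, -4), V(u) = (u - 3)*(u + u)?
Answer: 3782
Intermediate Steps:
U(F, l) = -4 + l (U(F, l) = l - 4 = -4 + l)
V(u) = 2*u*(-3 + u) (V(u) = (-3 + u)*(2*u) = 2*u*(-3 + u))
G(D, J) = -8 + 2*J*(-3 + J) (G(D, J) = 2*J*(-3 + J) + (-4 - 4) = 2*J*(-3 + J) - 8 = -8 + 2*J*(-3 + J))
(-134 + G(-10, -5))*(-61) = (-134 + (-8 + 2*(-5)*(-3 - 5)))*(-61) = (-134 + (-8 + 2*(-5)*(-8)))*(-61) = (-134 + (-8 + 80))*(-61) = (-134 + 72)*(-61) = -62*(-61) = 3782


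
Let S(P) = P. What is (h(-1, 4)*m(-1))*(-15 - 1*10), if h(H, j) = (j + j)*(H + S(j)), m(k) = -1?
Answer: 600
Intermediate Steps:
h(H, j) = 2*j*(H + j) (h(H, j) = (j + j)*(H + j) = (2*j)*(H + j) = 2*j*(H + j))
(h(-1, 4)*m(-1))*(-15 - 1*10) = ((2*4*(-1 + 4))*(-1))*(-15 - 1*10) = ((2*4*3)*(-1))*(-15 - 10) = (24*(-1))*(-25) = -24*(-25) = 600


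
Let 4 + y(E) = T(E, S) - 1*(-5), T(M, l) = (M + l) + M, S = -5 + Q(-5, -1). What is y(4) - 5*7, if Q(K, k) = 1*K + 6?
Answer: -30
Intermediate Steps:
Q(K, k) = 6 + K (Q(K, k) = K + 6 = 6 + K)
S = -4 (S = -5 + (6 - 5) = -5 + 1 = -4)
T(M, l) = l + 2*M
y(E) = -3 + 2*E (y(E) = -4 + ((-4 + 2*E) - 1*(-5)) = -4 + ((-4 + 2*E) + 5) = -4 + (1 + 2*E) = -3 + 2*E)
y(4) - 5*7 = (-3 + 2*4) - 5*7 = (-3 + 8) - 35 = 5 - 35 = -30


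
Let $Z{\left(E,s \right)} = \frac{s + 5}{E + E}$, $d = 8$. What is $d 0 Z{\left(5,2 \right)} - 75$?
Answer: $-75$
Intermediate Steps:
$Z{\left(E,s \right)} = \frac{5 + s}{2 E}$
$d 0 Z{\left(5,2 \right)} - 75 = 8 \cdot 0 \frac{5 + 2}{2 \cdot 5} - 75 = 0 \cdot \frac{1}{2} \cdot \frac{1}{5} \cdot 7 - 75 = 0 \cdot \frac{7}{10} - 75 = 0 - 75 = -75$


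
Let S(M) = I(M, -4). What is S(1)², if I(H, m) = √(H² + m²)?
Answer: 17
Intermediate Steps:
S(M) = √(16 + M²) (S(M) = √(M² + (-4)²) = √(M² + 16) = √(16 + M²))
S(1)² = (√(16 + 1²))² = (√(16 + 1))² = (√17)² = 17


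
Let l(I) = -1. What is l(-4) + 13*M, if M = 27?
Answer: 350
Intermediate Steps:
l(-4) + 13*M = -1 + 13*27 = -1 + 351 = 350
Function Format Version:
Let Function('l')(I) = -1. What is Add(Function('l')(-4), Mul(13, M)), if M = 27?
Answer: 350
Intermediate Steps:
Add(Function('l')(-4), Mul(13, M)) = Add(-1, Mul(13, 27)) = Add(-1, 351) = 350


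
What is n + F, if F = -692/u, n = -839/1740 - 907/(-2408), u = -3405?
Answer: 7744251/79259320 ≈ 0.097708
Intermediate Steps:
n = -110533/1047480 (n = -839*1/1740 - 907*(-1/2408) = -839/1740 + 907/2408 = -110533/1047480 ≈ -0.10552)
F = 692/3405 (F = -692/(-3405) = -692*(-1/3405) = 692/3405 ≈ 0.20323)
n + F = -110533/1047480 + 692/3405 = 7744251/79259320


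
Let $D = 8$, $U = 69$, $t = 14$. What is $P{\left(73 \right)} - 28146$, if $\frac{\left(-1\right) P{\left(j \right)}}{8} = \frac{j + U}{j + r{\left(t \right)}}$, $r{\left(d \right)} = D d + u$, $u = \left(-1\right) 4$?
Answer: $- \frac{5095562}{181} \approx -28152.0$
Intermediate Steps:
$u = -4$
$r{\left(d \right)} = -4 + 8 d$ ($r{\left(d \right)} = 8 d - 4 = -4 + 8 d$)
$P{\left(j \right)} = - \frac{8 \left(69 + j\right)}{108 + j}$ ($P{\left(j \right)} = - 8 \frac{j + 69}{j + \left(-4 + 8 \cdot 14\right)} = - 8 \frac{69 + j}{j + \left(-4 + 112\right)} = - 8 \frac{69 + j}{j + 108} = - 8 \frac{69 + j}{108 + j} = - \frac{8 \left(69 + j\right)}{108 + j}$)
$P{\left(73 \right)} - 28146 = \frac{8 \left(-69 - 73\right)}{108 + 73} - 28146 = \frac{8 \left(-69 - 73\right)}{181} - 28146 = 8 \cdot \frac{1}{181} \left(-142\right) - 28146 = - \frac{1136}{181} - 28146 = - \frac{5095562}{181}$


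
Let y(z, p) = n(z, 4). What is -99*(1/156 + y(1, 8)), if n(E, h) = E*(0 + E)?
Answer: -5181/52 ≈ -99.635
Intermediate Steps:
n(E, h) = E**2 (n(E, h) = E*E = E**2)
y(z, p) = z**2
-99*(1/156 + y(1, 8)) = -99*(1/156 + 1**2) = -99*(1/156 + 1) = -99*157/156 = -5181/52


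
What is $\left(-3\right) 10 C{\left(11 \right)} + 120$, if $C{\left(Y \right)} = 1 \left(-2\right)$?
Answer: $180$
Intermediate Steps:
$C{\left(Y \right)} = -2$
$\left(-3\right) 10 C{\left(11 \right)} + 120 = \left(-3\right) 10 \left(-2\right) + 120 = \left(-30\right) \left(-2\right) + 120 = 60 + 120 = 180$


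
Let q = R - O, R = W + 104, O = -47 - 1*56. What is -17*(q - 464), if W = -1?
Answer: 4386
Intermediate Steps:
O = -103 (O = -47 - 56 = -103)
R = 103 (R = -1 + 104 = 103)
q = 206 (q = 103 - 1*(-103) = 103 + 103 = 206)
-17*(q - 464) = -17*(206 - 464) = -17*(-258) = 4386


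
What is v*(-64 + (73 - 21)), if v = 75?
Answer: -900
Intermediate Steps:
v*(-64 + (73 - 21)) = 75*(-64 + (73 - 21)) = 75*(-64 + 52) = 75*(-12) = -900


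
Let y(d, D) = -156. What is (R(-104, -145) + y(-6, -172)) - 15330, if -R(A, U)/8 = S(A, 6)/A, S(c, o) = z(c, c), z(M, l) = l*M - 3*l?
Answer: -14630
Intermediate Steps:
z(M, l) = -3*l + M*l (z(M, l) = M*l - 3*l = -3*l + M*l)
S(c, o) = c*(-3 + c)
R(A, U) = 24 - 8*A (R(A, U) = -8*A*(-3 + A)/A = -8*(-3 + A) = 24 - 8*A)
(R(-104, -145) + y(-6, -172)) - 15330 = ((24 - 8*(-104)) - 156) - 15330 = ((24 + 832) - 156) - 15330 = (856 - 156) - 15330 = 700 - 15330 = -14630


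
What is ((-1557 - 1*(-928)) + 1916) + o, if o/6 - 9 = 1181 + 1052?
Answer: 14739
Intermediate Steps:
o = 13452 (o = 54 + 6*(1181 + 1052) = 54 + 6*2233 = 54 + 13398 = 13452)
((-1557 - 1*(-928)) + 1916) + o = ((-1557 - 1*(-928)) + 1916) + 13452 = ((-1557 + 928) + 1916) + 13452 = (-629 + 1916) + 13452 = 1287 + 13452 = 14739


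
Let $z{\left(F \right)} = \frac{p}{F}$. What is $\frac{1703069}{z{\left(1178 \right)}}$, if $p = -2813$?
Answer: $- \frac{2006215282}{2813} \approx -7.1319 \cdot 10^{5}$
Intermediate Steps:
$z{\left(F \right)} = - \frac{2813}{F}$
$\frac{1703069}{z{\left(1178 \right)}} = \frac{1703069}{\left(-2813\right) \frac{1}{1178}} = \frac{1703069}{- \frac{2813}{1178}} = 1703069 \left(- \frac{1178}{2813}\right) = - \frac{2006215282}{2813}$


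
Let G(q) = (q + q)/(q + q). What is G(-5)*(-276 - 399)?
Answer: -675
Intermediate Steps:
G(q) = 1 (G(q) = (2*q)/((2*q)) = (2*q)*(1/(2*q)) = 1)
G(-5)*(-276 - 399) = 1*(-276 - 399) = 1*(-675) = -675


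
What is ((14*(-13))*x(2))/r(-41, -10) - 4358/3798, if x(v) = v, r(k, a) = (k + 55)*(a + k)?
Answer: -20585/32283 ≈ -0.63764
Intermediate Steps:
r(k, a) = (55 + k)*(a + k)
((14*(-13))*x(2))/r(-41, -10) - 4358/3798 = ((14*(-13))*2)/((-41)² + 55*(-10) + 55*(-41) - 10*(-41)) - 4358/3798 = (-182*2)/(1681 - 550 - 2255 + 410) - 4358*1/3798 = -364/(-714) - 2179/1899 = -364*(-1/714) - 2179/1899 = 26/51 - 2179/1899 = -20585/32283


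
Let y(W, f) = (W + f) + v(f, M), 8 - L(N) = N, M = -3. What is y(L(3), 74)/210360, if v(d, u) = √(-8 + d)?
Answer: 79/210360 + √66/210360 ≈ 0.00041417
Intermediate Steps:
L(N) = 8 - N
y(W, f) = W + f + √(-8 + f) (y(W, f) = (W + f) + √(-8 + f) = W + f + √(-8 + f))
y(L(3), 74)/210360 = ((8 - 1*3) + 74 + √(-8 + 74))/210360 = ((8 - 3) + 74 + √66)*(1/210360) = (5 + 74 + √66)*(1/210360) = (79 + √66)*(1/210360) = 79/210360 + √66/210360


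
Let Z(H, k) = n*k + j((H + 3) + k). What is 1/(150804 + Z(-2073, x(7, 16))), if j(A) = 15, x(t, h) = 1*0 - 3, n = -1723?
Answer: 1/155988 ≈ 6.4108e-6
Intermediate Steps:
x(t, h) = -3 (x(t, h) = 0 - 3 = -3)
Z(H, k) = 15 - 1723*k (Z(H, k) = -1723*k + 15 = 15 - 1723*k)
1/(150804 + Z(-2073, x(7, 16))) = 1/(150804 + (15 - 1723*(-3))) = 1/(150804 + (15 + 5169)) = 1/(150804 + 5184) = 1/155988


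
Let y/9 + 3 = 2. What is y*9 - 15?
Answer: -96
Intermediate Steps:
y = -9 (y = -27 + 9*2 = -27 + 18 = -9)
y*9 - 15 = -9*9 - 15 = -81 - 15 = -96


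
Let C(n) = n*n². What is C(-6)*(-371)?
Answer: 80136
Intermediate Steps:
C(n) = n³
C(-6)*(-371) = (-6)³*(-371) = -216*(-371) = 80136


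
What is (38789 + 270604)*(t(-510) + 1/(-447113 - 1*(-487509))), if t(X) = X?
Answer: -6374101900887/40396 ≈ -1.5779e+8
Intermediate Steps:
(38789 + 270604)*(t(-510) + 1/(-447113 - 1*(-487509))) = (38789 + 270604)*(-510 + 1/(-447113 - 1*(-487509))) = 309393*(-510 + 1/(-447113 + 487509)) = 309393*(-510 + 1/40396) = 309393*(-20601959/40396) = -6374101900887/40396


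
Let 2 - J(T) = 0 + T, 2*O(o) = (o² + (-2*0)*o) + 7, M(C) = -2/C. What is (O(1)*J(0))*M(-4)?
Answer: 4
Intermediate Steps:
O(o) = 7/2 + o²/2 (O(o) = ((o² + (-2*0)*o) + 7)/2 = ((o² + 0*o) + 7)/2 = ((o² + 0) + 7)/2 = (o² + 7)/2 = (7 + o²)/2 = 7/2 + o²/2)
J(T) = 2 - T (J(T) = 2 - (0 + T) = 2 - T)
(O(1)*J(0))*M(-4) = ((7/2 + (½)*1²)*(2 - 1*0))*(-2/(-4)) = ((7/2 + (½)*1)*(2 + 0))*(-2*(-¼)) = ((7/2 + ½)*2)*(½) = (4*2)*(½) = 8*(½) = 4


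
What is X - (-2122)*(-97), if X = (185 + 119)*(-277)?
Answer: -290042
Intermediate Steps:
X = -84208 (X = 304*(-277) = -84208)
X - (-2122)*(-97) = -84208 - (-2122)*(-97) = -84208 - 1*205834 = -84208 - 205834 = -290042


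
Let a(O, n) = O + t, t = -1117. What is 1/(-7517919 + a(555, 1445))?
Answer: -1/7518481 ≈ -1.3301e-7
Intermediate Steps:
a(O, n) = -1117 + O (a(O, n) = O - 1117 = -1117 + O)
1/(-7517919 + a(555, 1445)) = 1/(-7517919 + (-1117 + 555)) = 1/(-7517919 - 562) = 1/(-7518481) = -1/7518481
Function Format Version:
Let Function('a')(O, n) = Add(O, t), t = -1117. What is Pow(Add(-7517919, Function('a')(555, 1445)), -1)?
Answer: Rational(-1, 7518481) ≈ -1.3301e-7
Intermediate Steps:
Function('a')(O, n) = Add(-1117, O) (Function('a')(O, n) = Add(O, -1117) = Add(-1117, O))
Pow(Add(-7517919, Function('a')(555, 1445)), -1) = Pow(Add(-7517919, Add(-1117, 555)), -1) = Pow(Add(-7517919, -562), -1) = Pow(-7518481, -1) = Rational(-1, 7518481)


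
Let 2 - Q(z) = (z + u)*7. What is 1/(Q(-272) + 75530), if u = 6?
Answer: 1/77394 ≈ 1.2921e-5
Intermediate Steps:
Q(z) = -40 - 7*z (Q(z) = 2 - (z + 6)*7 = 2 - (6 + z)*7 = 2 - (42 + 7*z) = 2 + (-42 - 7*z) = -40 - 7*z)
1/(Q(-272) + 75530) = 1/((-40 - 7*(-272)) + 75530) = 1/((-40 + 1904) + 75530) = 1/(1864 + 75530) = 1/77394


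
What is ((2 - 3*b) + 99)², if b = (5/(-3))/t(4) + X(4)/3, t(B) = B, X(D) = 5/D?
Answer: 10201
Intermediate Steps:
b = 0 (b = (5/(-3))/4 + (5/4)/3 = (5*(-⅓))*(¼) + (5*(¼))*(⅓) = -5/3*¼ + (5/4)*(⅓) = -5/12 + 5/12 = 0)
((2 - 3*b) + 99)² = ((2 - 3*0) + 99)² = ((2 + 0) + 99)² = (2 + 99)² = 101² = 10201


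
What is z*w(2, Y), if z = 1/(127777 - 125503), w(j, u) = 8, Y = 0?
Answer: 4/1137 ≈ 0.0035180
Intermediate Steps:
z = 1/2274 ≈ 0.00043975
z*w(2, Y) = (1/2274)*8 = 4/1137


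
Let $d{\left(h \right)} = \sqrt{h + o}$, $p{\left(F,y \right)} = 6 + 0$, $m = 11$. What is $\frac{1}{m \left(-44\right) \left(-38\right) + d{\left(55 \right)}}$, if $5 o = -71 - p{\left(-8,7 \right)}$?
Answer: $\frac{4180}{76878551} - \frac{3 \sqrt{110}}{1691328122} \approx 5.4353 \cdot 10^{-5}$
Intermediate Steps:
$p{\left(F,y \right)} = 6$
$o = - \frac{77}{5}$ ($o = \frac{-71 - 6}{5} = \frac{1}{5} \left(-77\right) = - \frac{77}{5} \approx -15.4$)
$d{\left(h \right)} = \sqrt{- \frac{77}{5} + h}$ ($d{\left(h \right)} = \sqrt{h - \frac{77}{5}} = \sqrt{- \frac{77}{5} + h}$)
$\frac{1}{m \left(-44\right) \left(-38\right) + d{\left(55 \right)}} = \frac{1}{11 \left(-44\right) \left(-38\right) + \frac{\sqrt{-385 + 25 \cdot 55}}{5}} = \frac{1}{\left(-484\right) \left(-38\right) + \frac{\sqrt{-385 + 1375}}{5}} = \frac{1}{18392 + \frac{\sqrt{990}}{5}} = \frac{1}{18392 + \frac{3 \sqrt{110}}{5}}$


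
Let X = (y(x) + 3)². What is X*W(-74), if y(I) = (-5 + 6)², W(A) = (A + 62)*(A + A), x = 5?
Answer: 28416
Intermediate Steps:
W(A) = 2*A*(62 + A) (W(A) = (62 + A)*(2*A) = 2*A*(62 + A))
y(I) = 1 (y(I) = 1² = 1)
X = 16 (X = (1 + 3)² = 4² = 16)
X*W(-74) = 16*(2*(-74)*(62 - 74)) = 16*(2*(-74)*(-12)) = 16*1776 = 28416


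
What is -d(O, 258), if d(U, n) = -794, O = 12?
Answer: 794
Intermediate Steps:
-d(O, 258) = -1*(-794) = 794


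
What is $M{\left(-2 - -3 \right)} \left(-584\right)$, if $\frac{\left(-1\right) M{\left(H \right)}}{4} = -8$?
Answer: $-18688$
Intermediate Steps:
$M{\left(H \right)} = 32$ ($M{\left(H \right)} = \left(-4\right) \left(-8\right) = 32$)
$M{\left(-2 - -3 \right)} \left(-584\right) = 32 \left(-584\right) = -18688$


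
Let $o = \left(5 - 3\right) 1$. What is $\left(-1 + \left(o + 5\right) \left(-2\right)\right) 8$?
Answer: $-120$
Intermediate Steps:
$o = 2$ ($o = 2 \cdot 1 = 2$)
$\left(-1 + \left(o + 5\right) \left(-2\right)\right) 8 = \left(-1 + \left(2 + 5\right) \left(-2\right)\right) 8 = \left(-1 + 7 \left(-2\right)\right) 8 = \left(-1 - 14\right) 8 = \left(-15\right) 8 = -120$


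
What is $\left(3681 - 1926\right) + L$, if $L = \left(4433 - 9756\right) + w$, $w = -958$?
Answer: $-4526$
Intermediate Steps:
$L = -6281$ ($L = \left(4433 - 9756\right) - 958 = -5323 - 958 = -6281$)
$\left(3681 - 1926\right) + L = \left(3681 - 1926\right) - 6281 = 1755 - 6281 = -4526$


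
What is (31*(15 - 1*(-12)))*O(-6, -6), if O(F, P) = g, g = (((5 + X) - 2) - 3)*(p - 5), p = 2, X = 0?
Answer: 0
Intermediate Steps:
g = 0 (g = (((5 + 0) - 2) - 3)*(2 - 5) = ((5 - 2) - 3)*(-3) = (3 - 3)*(-3) = 0*(-3) = 0)
O(F, P) = 0
(31*(15 - 1*(-12)))*O(-6, -6) = (31*(15 - 1*(-12)))*0 = (31*(15 + 12))*0 = (31*27)*0 = 837*0 = 0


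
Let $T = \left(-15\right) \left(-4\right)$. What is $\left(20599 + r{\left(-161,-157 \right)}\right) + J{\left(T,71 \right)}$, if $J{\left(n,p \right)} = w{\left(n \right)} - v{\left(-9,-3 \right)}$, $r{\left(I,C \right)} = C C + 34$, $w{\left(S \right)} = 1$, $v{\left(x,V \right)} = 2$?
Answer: $45281$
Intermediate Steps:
$T = 60$
$r{\left(I,C \right)} = 34 + C^{2}$ ($r{\left(I,C \right)} = C^{2} + 34 = 34 + C^{2}$)
$J{\left(n,p \right)} = -1$ ($J{\left(n,p \right)} = 1 - 2 = -1$)
$\left(20599 + r{\left(-161,-157 \right)}\right) + J{\left(T,71 \right)} = \left(20599 + \left(34 + \left(-157\right)^{2}\right)\right) - 1 = \left(20599 + \left(34 + 24649\right)\right) - 1 = \left(20599 + 24683\right) - 1 = 45282 - 1 = 45281$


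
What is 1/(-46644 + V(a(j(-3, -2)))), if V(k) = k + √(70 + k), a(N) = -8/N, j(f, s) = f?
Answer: -209886/9789362561 - 3*√654/19578725122 ≈ -2.1444e-5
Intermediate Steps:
1/(-46644 + V(a(j(-3, -2)))) = 1/(-46644 + (-8/(-3) + √(70 - 8/(-3)))) = 1/(-46644 + (-8*(-⅓) + √(70 - 8*(-⅓)))) = 1/(-46644 + (8/3 + √(70 + 8/3))) = 1/(-46644 + (8/3 + √(218/3))) = 1/(-46644 + (8/3 + √654/3)) = 1/(-139924/3 + √654/3)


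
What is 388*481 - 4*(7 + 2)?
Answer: 186592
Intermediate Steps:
388*481 - 4*(7 + 2) = 186628 - 4*9 = 186628 - 36 = 186592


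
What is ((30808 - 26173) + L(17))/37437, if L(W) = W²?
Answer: 4924/37437 ≈ 0.13153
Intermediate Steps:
((30808 - 26173) + L(17))/37437 = ((30808 - 26173) + 17²)/37437 = (4635 + 289)*(1/37437) = 4924*(1/37437) = 4924/37437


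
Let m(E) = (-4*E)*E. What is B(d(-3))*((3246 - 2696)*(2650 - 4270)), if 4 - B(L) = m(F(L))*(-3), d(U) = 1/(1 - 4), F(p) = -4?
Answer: 167508000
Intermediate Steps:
m(E) = -4*E²
d(U) = -⅓ (d(U) = 1/(-3) = -⅓)
B(L) = -188 (B(L) = 4 - (-4*(-4)²)*(-3) = 4 - (-4*16)*(-3) = 4 - (-64)*(-3) = 4 - 1*192 = 4 - 192 = -188)
B(d(-3))*((3246 - 2696)*(2650 - 4270)) = -188*(3246 - 2696)*(2650 - 4270) = -103400*(-1620) = -188*(-891000) = 167508000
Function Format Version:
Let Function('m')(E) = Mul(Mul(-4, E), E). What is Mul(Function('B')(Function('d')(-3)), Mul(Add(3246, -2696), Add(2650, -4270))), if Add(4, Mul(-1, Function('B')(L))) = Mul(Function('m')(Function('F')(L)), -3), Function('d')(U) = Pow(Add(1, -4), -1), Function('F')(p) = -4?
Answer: 167508000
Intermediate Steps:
Function('m')(E) = Mul(-4, Pow(E, 2))
Function('d')(U) = Rational(-1, 3) (Function('d')(U) = Pow(-3, -1) = Rational(-1, 3))
Function('B')(L) = -188 (Function('B')(L) = Add(4, Mul(-1, Mul(Mul(-4, Pow(-4, 2)), -3))) = Add(4, Mul(-1, Mul(Mul(-4, 16), -3))) = Add(4, Mul(-1, Mul(-64, -3))) = Add(4, Mul(-1, 192)) = Add(4, -192) = -188)
Mul(Function('B')(Function('d')(-3)), Mul(Add(3246, -2696), Add(2650, -4270))) = Mul(-188, Mul(Add(3246, -2696), Add(2650, -4270))) = Mul(-188, Mul(550, -1620)) = Mul(-188, -891000) = 167508000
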